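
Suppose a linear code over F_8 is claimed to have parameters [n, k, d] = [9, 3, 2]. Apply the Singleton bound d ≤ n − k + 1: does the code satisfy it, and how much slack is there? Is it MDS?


Singleton RHS = n − k + 1 = 7, slack = 5, bound satisfied, not MDS.

Singleton bound: d ≤ n − k + 1.
Here n = 9, k = 3, so n − k + 1 = 7.
Given d = 2, check d ≤ 7: YES.
Slack = (n − k + 1) − d = 5.
The code is NOT MDS (slack = 5 > 0).
Description: the claimed parameters are [9, 3, 2]_8; such a code would be non-MDS.


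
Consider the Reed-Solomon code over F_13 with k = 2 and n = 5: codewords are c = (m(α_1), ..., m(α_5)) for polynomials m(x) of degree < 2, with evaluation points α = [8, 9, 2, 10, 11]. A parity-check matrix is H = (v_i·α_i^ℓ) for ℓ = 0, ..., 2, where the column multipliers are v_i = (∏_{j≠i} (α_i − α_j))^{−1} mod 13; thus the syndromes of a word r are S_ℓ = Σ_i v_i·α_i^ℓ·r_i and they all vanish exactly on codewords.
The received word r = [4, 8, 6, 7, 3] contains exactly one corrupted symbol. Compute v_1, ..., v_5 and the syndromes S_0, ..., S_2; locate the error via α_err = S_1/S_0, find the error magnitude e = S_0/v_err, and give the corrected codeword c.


S = (6, 8, 2), error at position 4, error magnitude e = 8, c = [4, 8, 6, 12, 3].

Step 1: column multipliers v_i = (∏_{j≠i}(α_i − α_j))^{−1} mod 13.
  i = 1 (α = 8): (8−9)(8−2)(8−10)(8−11) = (−1)·6·(−2)·(−3) = −36 ≡ 3, so v_1 = 3^{−1} = 9 (mod 13).
  i = 2 (α = 9): (9−8)(9−2)(9−10)(9−11) = 1·7·(−1)·(−2) = 14 ≡ 1, so v_2 = 1^{−1} = 1 (mod 13).
  i = 3 (α = 2): (2−8)(2−9)(2−10)(2−11) = (−6)·(−7)·(−8)·(−9) = 3024 ≡ 8, so v_3 = 8^{−1} = 5 (mod 13).
  i = 4 (α = 10): (10−8)(10−9)(10−2)(10−11) = 2·1·8·(−1) = −16 ≡ 10, so v_4 = 10^{−1} = 4 (mod 13).
  i = 5 (α = 11): (11−8)(11−9)(11−2)(11−10) = 3·2·9·1 = 54 ≡ 2, so v_5 = 2^{−1} = 7 (mod 13).
  v = [9, 1, 5, 4, 7].
Step 2: syndromes of r = [4, 8, 6, 7, 3] (all sums mod 13).
  S_0 = Σ v_i r_i = 9·4 + 1·8 + 5·6 + 4·7 + 7·3 = 123 ≡ 6.
  S_1 = Σ v_i α_i r_i = 9·8·4 + 1·9·8 + 5·2·6 + 4·10·7 + 7·11·3 = 931 ≡ 8.
  α_i^2 mod 13 = [12, 3, 4, 9, 4].
  S_2 = Σ v_i α_i^2 r_i = 9·12·4 + 1·3·8 + 5·4·6 + 4·9·7 + 7·4·3 = 912 ≡ 2.
  S = (6, 8, 2) ≠ 0, so r is not a codeword (an error is present).
Step 3: locate the error. For a single error e at position i, S_ℓ = v_i·e·α_i^ℓ, so α_err = S_1/S_0.
  S_0^{−1} = 6^{−1} = 11 (mod 13), so α_err = 8·11 = 88 ≡ 10 = α_4. Error position i = 4.
  Consistency check: S_2/S_1 = 2·5 = 10 ≡ 10 = α_err ✓ (single-error assumption holds).
Step 4: error magnitude e = S_0/v_4 = S_0·∏_{j≠4}(α_4 − α_j) = 6·10 = 60 ≡ 8 (mod 13).
Step 5: correct position 4: c_4 = r_4 − e = 7 − 8 ≡ 12 (mod 13). Hence c = [4, 8, 6, 12, 3].
  Check: interpolating c through the α_i gives m(x) = 11 + 4·x (degree < 2) with m(α_i) = c_i for every i, so c is indeed a codeword.


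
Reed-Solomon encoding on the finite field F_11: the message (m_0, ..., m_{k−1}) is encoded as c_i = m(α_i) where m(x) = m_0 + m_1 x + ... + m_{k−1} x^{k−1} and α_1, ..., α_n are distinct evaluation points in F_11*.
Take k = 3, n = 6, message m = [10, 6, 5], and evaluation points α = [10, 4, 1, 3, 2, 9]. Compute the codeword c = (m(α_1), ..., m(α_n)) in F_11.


c = [9, 4, 10, 7, 9, 7]

Message polynomial: m(x) = 10 + 6·x + 5·x^2 (mod 11).
For each evaluation point α_i, compute m(α_i) mod 11:
  α_1 = 10: Horner steps 5 → 1 → 9, so m(10) = 9.
  α_2 = 4: Horner steps 5 → 4 → 4, so m(4) = 4.
  α_3 = 1: Horner steps 5 → 0 → 10, so m(1) = 10.
  α_4 = 3: Horner steps 5 → 10 → 7, so m(3) = 7.
  α_5 = 2: Horner steps 5 → 5 → 9, so m(2) = 9.
  α_6 = 9: Horner steps 5 → 7 → 7, so m(9) = 7.
Codeword c = [9, 4, 10, 7, 9, 7] ∈ F_11^6.


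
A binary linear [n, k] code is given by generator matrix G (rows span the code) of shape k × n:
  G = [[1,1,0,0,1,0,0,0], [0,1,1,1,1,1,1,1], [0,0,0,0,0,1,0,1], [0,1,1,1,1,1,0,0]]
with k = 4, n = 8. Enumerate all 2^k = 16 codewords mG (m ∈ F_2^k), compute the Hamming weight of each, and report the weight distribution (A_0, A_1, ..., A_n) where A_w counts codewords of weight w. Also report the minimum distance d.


Weight distribution: A_0 = 1, A_2 = 3, A_3 = 1, A_4 = 3, A_5 = 6, A_6 = 1, A_7 = 1. Minimum distance d = 2.

Enumerate all 2^4 = 16 messages m ∈ F_2^4.
For each, compute codeword c = mG in F_2^8, then tally its weight.
  m = 0000 → c = 00000000, weight = 0.
  m = 1000 → c = 11001000, weight = 3.
  m = 0100 → c = 01111111, weight = 7.
  m = 1100 → c = 10110111, weight = 6.
  m = 0010 → c = 00000101, weight = 2.
  m = 1010 → c = 11001101, weight = 5.
  m = 0110 → c = 01111010, weight = 5.
  m = 1110 → c = 10110010, weight = 4.
  m = 0001 → c = 01111100, weight = 5.
  m = 1001 → c = 10110100, weight = 4.
  m = 0101 → c = 00000011, weight = 2.
  m = 1101 → c = 11001011, weight = 5.
  m = 0011 → c = 01111001, weight = 5.
  m = 1011 → c = 10110001, weight = 4.
  m = 0111 → c = 00000110, weight = 2.
  m = 1111 → c = 11001110, weight = 5.
Tally weights:
  weight 0: 1 codewords.
  weight 2: 3 codewords.
  weight 3: 1 codewords.
  weight 4: 3 codewords.
  weight 5: 6 codewords.
  weight 6: 1 codewords.
  weight 7: 1 codewords.
Minimum distance d = smallest w > 0 with A_w > 0 = 2.
Sanity: Σ A_w = 16 = 2^4 = 16 ✓.


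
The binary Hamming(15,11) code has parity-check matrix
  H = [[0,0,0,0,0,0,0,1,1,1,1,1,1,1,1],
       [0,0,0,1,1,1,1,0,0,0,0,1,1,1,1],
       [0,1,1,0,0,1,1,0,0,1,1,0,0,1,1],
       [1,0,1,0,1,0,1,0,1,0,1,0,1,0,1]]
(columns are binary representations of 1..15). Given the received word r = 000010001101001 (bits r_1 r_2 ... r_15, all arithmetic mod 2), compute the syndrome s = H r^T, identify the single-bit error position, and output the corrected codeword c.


s = (0, 1, 0, 1)^T, error position = 5, corrected codeword c = 000000001101001

Compute s = H r^T mod 2 one row at a time:
  s_1 = 0 + 1 + 1 + 0 + 1 + 0 + 0 + 1 = 4 ≡ 0 (mod 2).
  s_2 = 0 + 1 + 0 + 0 + 1 + 0 + 0 + 1 = 3 ≡ 1 (mod 2).
  s_3 = 0 + 0 + 0 + 0 + 1 + 0 + 0 + 1 = 2 ≡ 0 (mod 2).
  s_4 = 0 + 0 + 1 + 0 + 1 + 0 + 0 + 1 = 3 ≡ 1 (mod 2).
s = (0, 1, 0, 1)^T — this equals column 5 of H (binary 0101), so error is at position 5.
Correct: flip bit 5 of r = 000010001101001 to get c = 000000001101001.


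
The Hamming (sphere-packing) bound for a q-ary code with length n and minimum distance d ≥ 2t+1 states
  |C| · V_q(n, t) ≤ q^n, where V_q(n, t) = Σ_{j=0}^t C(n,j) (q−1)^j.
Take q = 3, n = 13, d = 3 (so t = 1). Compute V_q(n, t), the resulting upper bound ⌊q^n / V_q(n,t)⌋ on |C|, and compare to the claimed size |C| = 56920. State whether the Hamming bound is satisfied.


V_q(n, t) = 27, q^n = 1594323, Hamming bound = 59049, |C| = 56920 ≤ bound (satisfied).

Step 1: Compute V_q(n, t) = Σ_{j=0}^1 C(n, j) (q−1)^j.
  j = 0: C(13,0)·(2)^0 = 1·1 = 1.
  j = 1: C(13,1)·(2)^1 = 13·2 = 26.
  V_q(n, t) = 1 + 26 = 27.
Step 2: q^n = 3^13 = 1594323.
Step 3: Hamming bound ⌊q^n / V_q(n,t)⌋ = ⌊1594323/27⌋ = 59049.
Step 4: Compare |C| = 56920 to 59049: satisfied.
The claimed |C| lies below the Hamming bound.


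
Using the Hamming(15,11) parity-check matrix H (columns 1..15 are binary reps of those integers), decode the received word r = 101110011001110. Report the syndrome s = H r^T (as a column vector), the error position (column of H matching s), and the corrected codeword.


s = (1, 1, 0, 1)^T, error position = 13, corrected codeword c = 101110011001010

Compute s = H r^T mod 2 one row at a time:
  s_1 = 1 + 1 + 0 + 0 + 1 + 1 + 1 + 0 = 5 ≡ 1 (mod 2).
  s_2 = 1 + 1 + 0 + 0 + 1 + 1 + 1 + 0 = 5 ≡ 1 (mod 2).
  s_3 = 0 + 1 + 0 + 0 + 0 + 0 + 1 + 0 = 2 ≡ 0 (mod 2).
  s_4 = 1 + 1 + 1 + 0 + 1 + 0 + 1 + 0 = 5 ≡ 1 (mod 2).
s = (1, 1, 0, 1)^T — this equals column 13 of H (binary 1101), so error is at position 13.
Correct: flip bit 13 of r = 101110011001110 to get c = 101110011001010.


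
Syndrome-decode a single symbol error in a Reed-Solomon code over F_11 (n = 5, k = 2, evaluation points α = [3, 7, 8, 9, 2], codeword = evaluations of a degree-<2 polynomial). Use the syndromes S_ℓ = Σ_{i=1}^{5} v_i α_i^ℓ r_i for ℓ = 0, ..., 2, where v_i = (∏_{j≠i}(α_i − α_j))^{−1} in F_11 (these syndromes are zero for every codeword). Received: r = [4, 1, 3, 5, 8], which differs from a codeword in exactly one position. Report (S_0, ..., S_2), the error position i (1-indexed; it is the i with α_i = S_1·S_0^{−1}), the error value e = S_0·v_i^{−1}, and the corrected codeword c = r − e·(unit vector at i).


S = (6, 1, 2), error at position 5, error magnitude e = 6, c = [4, 1, 3, 5, 2].

Step 1: column multipliers v_i = (∏_{j≠i}(α_i − α_j))^{−1} mod 11.
  i = 1 (α = 3): (3−7)(3−8)(3−9)(3−2) = (−4)·(−5)·(−6)·1 = −120 ≡ 1, so v_1 = 1^{−1} = 1 (mod 11).
  i = 2 (α = 7): (7−3)(7−8)(7−9)(7−2) = 4·(−1)·(−2)·5 = 40 ≡ 7, so v_2 = 7^{−1} = 8 (mod 11).
  i = 3 (α = 8): (8−3)(8−7)(8−9)(8−2) = 5·1·(−1)·6 = −30 ≡ 3, so v_3 = 3^{−1} = 4 (mod 11).
  i = 4 (α = 9): (9−3)(9−7)(9−8)(9−2) = 6·2·1·7 = 84 ≡ 7, so v_4 = 7^{−1} = 8 (mod 11).
  i = 5 (α = 2): (2−3)(2−7)(2−8)(2−9) = (−1)·(−5)·(−6)·(−7) = 210 ≡ 1, so v_5 = 1^{−1} = 1 (mod 11).
  v = [1, 8, 4, 8, 1].
Step 2: syndromes of r = [4, 1, 3, 5, 8] (all sums mod 11).
  S_0 = Σ v_i r_i = 1·4 + 8·1 + 4·3 + 8·5 + 1·8 = 72 ≡ 6.
  S_1 = Σ v_i α_i r_i = 1·3·4 + 8·7·1 + 4·8·3 + 8·9·5 + 1·2·8 = 540 ≡ 1.
  α_i^2 mod 11 = [9, 5, 9, 4, 4].
  S_2 = Σ v_i α_i^2 r_i = 1·9·4 + 8·5·1 + 4·9·3 + 8·4·5 + 1·4·8 = 376 ≡ 2.
  S = (6, 1, 2) ≠ 0, so r is not a codeword (an error is present).
Step 3: locate the error. For a single error e at position i, S_ℓ = v_i·e·α_i^ℓ, so α_err = S_1/S_0.
  S_0^{−1} = 6^{−1} = 2 (mod 11), so α_err = 1·2 = 2 ≡ 2 = α_5. Error position i = 5.
  Consistency check: S_2/S_1 = 2·1 = 2 ≡ 2 = α_err ✓ (single-error assumption holds).
Step 4: error magnitude e = S_0/v_5 = S_0·∏_{j≠5}(α_5 − α_j) = 6·1 = 6 ≡ 6 (mod 11).
Step 5: correct position 5: c_5 = r_5 − e = 8 − 6 ≡ 2 (mod 11). Hence c = [4, 1, 3, 5, 2].
  Check: interpolating c through the α_i gives m(x) = 9 + 2·x (degree < 2) with m(α_i) = c_i for every i, so c is indeed a codeword.


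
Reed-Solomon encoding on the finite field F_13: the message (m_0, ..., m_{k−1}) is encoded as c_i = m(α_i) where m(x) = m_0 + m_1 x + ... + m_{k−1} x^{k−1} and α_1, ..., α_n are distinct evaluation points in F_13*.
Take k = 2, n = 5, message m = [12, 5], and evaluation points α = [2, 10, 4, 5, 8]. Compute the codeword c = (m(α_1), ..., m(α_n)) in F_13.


c = [9, 10, 6, 11, 0]

Message polynomial: m(x) = 12 + 5·x (mod 13).
For each evaluation point α_i, compute m(α_i) mod 13:
  α_1 = 2: Horner steps 5 → 9, so m(2) = 9.
  α_2 = 10: Horner steps 5 → 10, so m(10) = 10.
  α_3 = 4: Horner steps 5 → 6, so m(4) = 6.
  α_4 = 5: Horner steps 5 → 11, so m(5) = 11.
  α_5 = 8: Horner steps 5 → 0, so m(8) = 0.
Codeword c = [9, 10, 6, 11, 0] ∈ F_13^5.


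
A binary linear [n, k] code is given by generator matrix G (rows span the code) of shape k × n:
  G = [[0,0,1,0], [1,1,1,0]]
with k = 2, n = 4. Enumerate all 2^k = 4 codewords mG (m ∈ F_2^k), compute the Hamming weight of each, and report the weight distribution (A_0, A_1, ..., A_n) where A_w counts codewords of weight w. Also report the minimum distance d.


Weight distribution: A_0 = 1, A_1 = 1, A_2 = 1, A_3 = 1. Minimum distance d = 1.

Enumerate all 2^2 = 4 messages m ∈ F_2^2.
For each, compute codeword c = mG in F_2^4, then tally its weight.
  m = 00 → c = 0000, weight = 0.
  m = 10 → c = 0010, weight = 1.
  m = 01 → c = 1110, weight = 3.
  m = 11 → c = 1100, weight = 2.
Tally weights:
  weight 0: 1 codewords.
  weight 1: 1 codewords.
  weight 2: 1 codewords.
  weight 3: 1 codewords.
Minimum distance d = smallest w > 0 with A_w > 0 = 1.
Sanity: Σ A_w = 4 = 2^2 = 4 ✓.


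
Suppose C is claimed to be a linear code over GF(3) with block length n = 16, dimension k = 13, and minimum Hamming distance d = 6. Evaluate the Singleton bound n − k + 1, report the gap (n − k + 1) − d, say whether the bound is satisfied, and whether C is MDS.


Singleton RHS = n − k + 1 = 4, slack = -2, bound violated (no such code; not MDS).

Singleton bound: d ≤ n − k + 1.
Here n = 16, k = 13, so n − k + 1 = 4.
Given d = 6, check d ≤ 4: NO.
Slack = (n − k + 1) − d = -2.
The slack is negative: d = 6 exceeds n − k + 1 = 4 by 2, so the Singleton bound is violated and no linear [16, 13, 6]_3 code can exist. In particular it is not MDS (MDS requires d = n − k + 1 exactly).
Description: the claimed parameters are [16, 13, 6]_3; such a code would be impossible (violates the Singleton bound).


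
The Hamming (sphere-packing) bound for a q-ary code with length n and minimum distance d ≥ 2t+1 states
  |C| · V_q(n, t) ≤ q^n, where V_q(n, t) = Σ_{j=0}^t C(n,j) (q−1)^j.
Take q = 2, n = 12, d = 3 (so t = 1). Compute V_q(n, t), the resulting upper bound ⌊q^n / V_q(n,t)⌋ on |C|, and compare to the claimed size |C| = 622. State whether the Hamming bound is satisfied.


V_q(n, t) = 13, q^n = 4096, Hamming bound = 315, |C| = 622 > bound (violated).

Step 1: Compute V_q(n, t) = Σ_{j=0}^1 C(n, j) (q−1)^j.
  j = 0: C(12,0)·(1)^0 = 1·1 = 1.
  j = 1: C(12,1)·(1)^1 = 12·1 = 12.
  V_q(n, t) = 1 + 12 = 13.
Step 2: q^n = 2^12 = 4096.
Step 3: Hamming bound ⌊q^n / V_q(n,t)⌋ = ⌊4096/13⌋ = 315.
Step 4: Compare |C| = 622 to 315: violated.
The claimed |C| lies above the Hamming bound, so no 2-ary code of length 12 with d ≥ 3 can have 622 codewords.


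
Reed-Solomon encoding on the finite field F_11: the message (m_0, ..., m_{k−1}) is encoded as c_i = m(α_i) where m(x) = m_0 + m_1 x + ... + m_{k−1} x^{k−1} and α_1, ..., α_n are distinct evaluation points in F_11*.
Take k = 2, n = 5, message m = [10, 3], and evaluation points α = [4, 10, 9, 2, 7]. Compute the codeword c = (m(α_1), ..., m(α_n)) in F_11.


c = [0, 7, 4, 5, 9]

Message polynomial: m(x) = 10 + 3·x (mod 11).
For each evaluation point α_i, compute m(α_i) mod 11:
  α_1 = 4: Horner steps 3 → 0, so m(4) = 0.
  α_2 = 10: Horner steps 3 → 7, so m(10) = 7.
  α_3 = 9: Horner steps 3 → 4, so m(9) = 4.
  α_4 = 2: Horner steps 3 → 5, so m(2) = 5.
  α_5 = 7: Horner steps 3 → 9, so m(7) = 9.
Codeword c = [0, 7, 4, 5, 9] ∈ F_11^5.


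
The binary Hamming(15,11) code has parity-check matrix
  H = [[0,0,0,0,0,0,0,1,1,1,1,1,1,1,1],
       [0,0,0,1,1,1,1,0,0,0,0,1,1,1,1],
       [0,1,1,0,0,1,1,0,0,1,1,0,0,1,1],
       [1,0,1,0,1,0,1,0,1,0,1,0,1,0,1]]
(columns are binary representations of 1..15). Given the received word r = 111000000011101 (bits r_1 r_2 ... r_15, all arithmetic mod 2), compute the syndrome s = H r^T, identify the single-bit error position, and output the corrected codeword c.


s = (0, 1, 0, 1)^T, error position = 5, corrected codeword c = 111010000011101

Compute s = H r^T mod 2 one row at a time:
  s_1 = 0 + 0 + 0 + 1 + 1 + 1 + 0 + 1 = 4 ≡ 0 (mod 2).
  s_2 = 0 + 0 + 0 + 0 + 1 + 1 + 0 + 1 = 3 ≡ 1 (mod 2).
  s_3 = 1 + 1 + 0 + 0 + 0 + 1 + 0 + 1 = 4 ≡ 0 (mod 2).
  s_4 = 1 + 1 + 0 + 0 + 0 + 1 + 1 + 1 = 5 ≡ 1 (mod 2).
s = (0, 1, 0, 1)^T — this equals column 5 of H (binary 0101), so error is at position 5.
Correct: flip bit 5 of r = 111000000011101 to get c = 111010000011101.


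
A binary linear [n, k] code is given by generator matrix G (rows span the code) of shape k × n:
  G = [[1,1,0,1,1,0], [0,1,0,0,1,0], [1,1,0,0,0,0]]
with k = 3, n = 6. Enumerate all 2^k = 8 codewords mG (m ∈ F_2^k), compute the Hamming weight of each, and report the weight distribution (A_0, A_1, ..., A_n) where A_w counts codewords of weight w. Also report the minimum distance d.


Weight distribution: A_0 = 1, A_2 = 6, A_4 = 1. Minimum distance d = 2.

Enumerate all 2^3 = 8 messages m ∈ F_2^3.
For each, compute codeword c = mG in F_2^6, then tally its weight.
  m = 000 → c = 000000, weight = 0.
  m = 100 → c = 110110, weight = 4.
  m = 010 → c = 010010, weight = 2.
  m = 110 → c = 100100, weight = 2.
  m = 001 → c = 110000, weight = 2.
  m = 101 → c = 000110, weight = 2.
  m = 011 → c = 100010, weight = 2.
  m = 111 → c = 010100, weight = 2.
Tally weights:
  weight 0: 1 codewords.
  weight 2: 6 codewords.
  weight 4: 1 codewords.
Minimum distance d = smallest w > 0 with A_w > 0 = 2.
Sanity: Σ A_w = 8 = 2^3 = 8 ✓.


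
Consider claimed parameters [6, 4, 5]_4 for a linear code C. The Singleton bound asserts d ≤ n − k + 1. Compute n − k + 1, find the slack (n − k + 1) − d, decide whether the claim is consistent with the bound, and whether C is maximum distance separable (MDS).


Singleton RHS = n − k + 1 = 3, slack = -2, bound violated (no such code; not MDS).

Singleton bound: d ≤ n − k + 1.
Here n = 6, k = 4, so n − k + 1 = 3.
Given d = 5, check d ≤ 3: NO.
Slack = (n − k + 1) − d = -2.
The slack is negative: d = 5 exceeds n − k + 1 = 3 by 2, so the Singleton bound is violated and no linear [6, 4, 5]_4 code can exist. In particular it is not MDS (MDS requires d = n − k + 1 exactly).
Description: the claimed parameters are [6, 4, 5]_4; such a code would be impossible (violates the Singleton bound).


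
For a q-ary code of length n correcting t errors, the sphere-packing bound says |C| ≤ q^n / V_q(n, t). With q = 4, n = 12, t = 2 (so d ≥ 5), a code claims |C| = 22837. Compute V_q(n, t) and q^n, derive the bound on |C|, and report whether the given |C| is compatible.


V_q(n, t) = 631, q^n = 16777216, Hamming bound = 26588, |C| = 22837 ≤ bound (satisfied).

Step 1: Compute V_q(n, t) = Σ_{j=0}^2 C(n, j) (q−1)^j.
  j = 0: C(12,0)·(3)^0 = 1·1 = 1.
  j = 1: C(12,1)·(3)^1 = 12·3 = 36.
  j = 2: C(12,2)·(3)^2 = 66·9 = 594.
  V_q(n, t) = 1 + 36 + 594 = 631.
Step 2: q^n = 4^12 = 16777216.
Step 3: Hamming bound ⌊q^n / V_q(n,t)⌋ = ⌊16777216/631⌋ = 26588.
Step 4: Compare |C| = 22837 to 26588: satisfied.
The claimed |C| lies below the Hamming bound.


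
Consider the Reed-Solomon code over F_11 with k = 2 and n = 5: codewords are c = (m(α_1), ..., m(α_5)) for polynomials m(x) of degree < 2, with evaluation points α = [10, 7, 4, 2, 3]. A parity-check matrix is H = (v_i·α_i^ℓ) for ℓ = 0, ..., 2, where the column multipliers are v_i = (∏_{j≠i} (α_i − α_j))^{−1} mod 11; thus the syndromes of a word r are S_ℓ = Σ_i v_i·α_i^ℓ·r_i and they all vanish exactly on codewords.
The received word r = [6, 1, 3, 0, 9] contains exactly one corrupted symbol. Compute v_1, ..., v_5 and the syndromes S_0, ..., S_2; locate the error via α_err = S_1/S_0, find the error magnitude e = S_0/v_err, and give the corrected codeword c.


S = (6, 2, 8), error at position 3, error magnitude e = 7, c = [6, 1, 7, 0, 9].

Step 1: column multipliers v_i = (∏_{j≠i}(α_i − α_j))^{−1} mod 11.
  i = 1 (α = 10): (10−7)(10−4)(10−2)(10−3) = 3·6·8·7 = 1008 ≡ 7, so v_1 = 7^{−1} = 8 (mod 11).
  i = 2 (α = 7): (7−10)(7−4)(7−2)(7−3) = (−3)·3·5·4 = −180 ≡ 7, so v_2 = 7^{−1} = 8 (mod 11).
  i = 3 (α = 4): (4−10)(4−7)(4−2)(4−3) = (−6)·(−3)·2·1 = 36 ≡ 3, so v_3 = 3^{−1} = 4 (mod 11).
  i = 4 (α = 2): (2−10)(2−7)(2−4)(2−3) = (−8)·(−5)·(−2)·(−1) = 80 ≡ 3, so v_4 = 3^{−1} = 4 (mod 11).
  i = 5 (α = 3): (3−10)(3−7)(3−4)(3−2) = (−7)·(−4)·(−1)·1 = −28 ≡ 5, so v_5 = 5^{−1} = 9 (mod 11).
  v = [8, 8, 4, 4, 9].
Step 2: syndromes of r = [6, 1, 3, 0, 9] (all sums mod 11).
  S_0 = Σ v_i r_i = 8·6 + 8·1 + 4·3 + 4·0 + 9·9 = 149 ≡ 6.
  S_1 = Σ v_i α_i r_i = 8·10·6 + 8·7·1 + 4·4·3 + 4·2·0 + 9·3·9 = 827 ≡ 2.
  α_i^2 mod 11 = [1, 5, 5, 4, 9].
  S_2 = Σ v_i α_i^2 r_i = 8·1·6 + 8·5·1 + 4·5·3 + 4·4·0 + 9·9·9 = 877 ≡ 8.
  S = (6, 2, 8) ≠ 0, so r is not a codeword (an error is present).
Step 3: locate the error. For a single error e at position i, S_ℓ = v_i·e·α_i^ℓ, so α_err = S_1/S_0.
  S_0^{−1} = 6^{−1} = 2 (mod 11), so α_err = 2·2 = 4 ≡ 4 = α_3. Error position i = 3.
  Consistency check: S_2/S_1 = 8·6 = 48 ≡ 4 = α_err ✓ (single-error assumption holds).
Step 4: error magnitude e = S_0/v_3 = S_0·∏_{j≠3}(α_3 − α_j) = 6·3 = 18 ≡ 7 (mod 11).
Step 5: correct position 3: c_3 = r_3 − e = 3 − 7 ≡ 7 (mod 11). Hence c = [6, 1, 7, 0, 9].
  Check: interpolating c through the α_i gives m(x) = 4 + 9·x (degree < 2) with m(α_i) = c_i for every i, so c is indeed a codeword.


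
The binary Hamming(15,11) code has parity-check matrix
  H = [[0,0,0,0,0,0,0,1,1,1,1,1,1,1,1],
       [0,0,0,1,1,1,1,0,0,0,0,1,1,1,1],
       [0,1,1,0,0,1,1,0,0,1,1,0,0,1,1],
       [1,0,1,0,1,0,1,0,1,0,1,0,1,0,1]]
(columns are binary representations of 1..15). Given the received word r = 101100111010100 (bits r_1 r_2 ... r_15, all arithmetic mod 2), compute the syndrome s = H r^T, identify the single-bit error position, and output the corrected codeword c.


s = (0, 1, 1, 0)^T, error position = 6, corrected codeword c = 101101111010100

Compute s = H r^T mod 2 one row at a time:
  s_1 = 1 + 1 + 0 + 1 + 0 + 1 + 0 + 0 = 4 ≡ 0 (mod 2).
  s_2 = 1 + 0 + 0 + 1 + 0 + 1 + 0 + 0 = 3 ≡ 1 (mod 2).
  s_3 = 0 + 1 + 0 + 1 + 0 + 1 + 0 + 0 = 3 ≡ 1 (mod 2).
  s_4 = 1 + 1 + 0 + 1 + 1 + 1 + 1 + 0 = 6 ≡ 0 (mod 2).
s = (0, 1, 1, 0)^T — this equals column 6 of H (binary 0110), so error is at position 6.
Correct: flip bit 6 of r = 101100111010100 to get c = 101101111010100.


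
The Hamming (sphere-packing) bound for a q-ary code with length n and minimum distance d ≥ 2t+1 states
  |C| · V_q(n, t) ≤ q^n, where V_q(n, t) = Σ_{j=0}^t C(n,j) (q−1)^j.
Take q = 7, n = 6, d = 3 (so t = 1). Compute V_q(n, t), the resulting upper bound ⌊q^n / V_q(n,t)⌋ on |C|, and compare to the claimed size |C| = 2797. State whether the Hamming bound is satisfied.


V_q(n, t) = 37, q^n = 117649, Hamming bound = 3179, |C| = 2797 ≤ bound (satisfied).

Step 1: Compute V_q(n, t) = Σ_{j=0}^1 C(n, j) (q−1)^j.
  j = 0: C(6,0)·(6)^0 = 1·1 = 1.
  j = 1: C(6,1)·(6)^1 = 6·6 = 36.
  V_q(n, t) = 1 + 36 = 37.
Step 2: q^n = 7^6 = 117649.
Step 3: Hamming bound ⌊q^n / V_q(n,t)⌋ = ⌊117649/37⌋ = 3179.
Step 4: Compare |C| = 2797 to 3179: satisfied.
The claimed |C| lies below the Hamming bound.


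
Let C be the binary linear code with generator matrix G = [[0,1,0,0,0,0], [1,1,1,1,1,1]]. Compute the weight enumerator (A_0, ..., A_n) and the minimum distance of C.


Weight distribution: A_0 = 1, A_1 = 1, A_5 = 1, A_6 = 1. Minimum distance d = 1.

Enumerate all 2^2 = 4 messages m ∈ F_2^2.
For each, compute codeword c = mG in F_2^6, then tally its weight.
  m = 00 → c = 000000, weight = 0.
  m = 10 → c = 010000, weight = 1.
  m = 01 → c = 111111, weight = 6.
  m = 11 → c = 101111, weight = 5.
Tally weights:
  weight 0: 1 codewords.
  weight 1: 1 codewords.
  weight 5: 1 codewords.
  weight 6: 1 codewords.
Minimum distance d = smallest w > 0 with A_w > 0 = 1.
Sanity: Σ A_w = 4 = 2^2 = 4 ✓.


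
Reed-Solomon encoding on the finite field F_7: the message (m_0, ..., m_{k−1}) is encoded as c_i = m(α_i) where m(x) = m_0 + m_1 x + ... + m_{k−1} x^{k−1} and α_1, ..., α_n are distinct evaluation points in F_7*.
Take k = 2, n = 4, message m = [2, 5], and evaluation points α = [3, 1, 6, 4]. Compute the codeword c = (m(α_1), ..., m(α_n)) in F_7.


c = [3, 0, 4, 1]

Message polynomial: m(x) = 2 + 5·x (mod 7).
For each evaluation point α_i, compute m(α_i) mod 7:
  α_1 = 3: Horner steps 5 → 3, so m(3) = 3.
  α_2 = 1: Horner steps 5 → 0, so m(1) = 0.
  α_3 = 6: Horner steps 5 → 4, so m(6) = 4.
  α_4 = 4: Horner steps 5 → 1, so m(4) = 1.
Codeword c = [3, 0, 4, 1] ∈ F_7^4.


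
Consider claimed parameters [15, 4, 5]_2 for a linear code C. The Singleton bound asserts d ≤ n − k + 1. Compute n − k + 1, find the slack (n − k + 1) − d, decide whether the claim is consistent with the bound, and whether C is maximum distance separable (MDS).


Singleton RHS = n − k + 1 = 12, slack = 7, bound satisfied, not MDS.

Singleton bound: d ≤ n − k + 1.
Here n = 15, k = 4, so n − k + 1 = 12.
Given d = 5, check d ≤ 12: YES.
Slack = (n − k + 1) − d = 7.
The code is NOT MDS (slack = 7 > 0).
Description: the claimed parameters are [15, 4, 5]_2; such a code would be non-MDS.


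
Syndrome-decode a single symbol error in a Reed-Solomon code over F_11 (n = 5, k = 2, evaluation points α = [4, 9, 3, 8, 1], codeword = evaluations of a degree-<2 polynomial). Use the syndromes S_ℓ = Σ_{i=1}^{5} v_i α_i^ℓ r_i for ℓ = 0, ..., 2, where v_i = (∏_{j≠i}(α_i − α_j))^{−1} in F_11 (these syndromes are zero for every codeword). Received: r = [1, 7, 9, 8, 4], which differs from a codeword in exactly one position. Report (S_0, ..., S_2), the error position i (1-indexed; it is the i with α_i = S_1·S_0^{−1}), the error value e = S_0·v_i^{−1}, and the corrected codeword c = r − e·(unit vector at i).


S = (3, 9, 5), error at position 3, error magnitude e = 7, c = [1, 7, 2, 8, 4].

Step 1: column multipliers v_i = (∏_{j≠i}(α_i − α_j))^{−1} mod 11.
  i = 1 (α = 4): (4−9)(4−3)(4−8)(4−1) = (−5)·1·(−4)·3 = 60 ≡ 5, so v_1 = 5^{−1} = 9 (mod 11).
  i = 2 (α = 9): (9−4)(9−3)(9−8)(9−1) = 5·6·1·8 = 240 ≡ 9, so v_2 = 9^{−1} = 5 (mod 11).
  i = 3 (α = 3): (3−4)(3−9)(3−8)(3−1) = (−1)·(−6)·(−5)·2 = −60 ≡ 6, so v_3 = 6^{−1} = 2 (mod 11).
  i = 4 (α = 8): (8−4)(8−9)(8−3)(8−1) = 4·(−1)·5·7 = −140 ≡ 3, so v_4 = 3^{−1} = 4 (mod 11).
  i = 5 (α = 1): (1−4)(1−9)(1−3)(1−8) = (−3)·(−8)·(−2)·(−7) = 336 ≡ 6, so v_5 = 6^{−1} = 2 (mod 11).
  v = [9, 5, 2, 4, 2].
Step 2: syndromes of r = [1, 7, 9, 8, 4] (all sums mod 11).
  S_0 = Σ v_i r_i = 9·1 + 5·7 + 2·9 + 4·8 + 2·4 = 102 ≡ 3.
  S_1 = Σ v_i α_i r_i = 9·4·1 + 5·9·7 + 2·3·9 + 4·8·8 + 2·1·4 = 669 ≡ 9.
  α_i^2 mod 11 = [5, 4, 9, 9, 1].
  S_2 = Σ v_i α_i^2 r_i = 9·5·1 + 5·4·7 + 2·9·9 + 4·9·8 + 2·1·4 = 643 ≡ 5.
  S = (3, 9, 5) ≠ 0, so r is not a codeword (an error is present).
Step 3: locate the error. For a single error e at position i, S_ℓ = v_i·e·α_i^ℓ, so α_err = S_1/S_0.
  S_0^{−1} = 3^{−1} = 4 (mod 11), so α_err = 9·4 = 36 ≡ 3 = α_3. Error position i = 3.
  Consistency check: S_2/S_1 = 5·5 = 25 ≡ 3 = α_err ✓ (single-error assumption holds).
Step 4: error magnitude e = S_0/v_3 = S_0·∏_{j≠3}(α_3 − α_j) = 3·6 = 18 ≡ 7 (mod 11).
Step 5: correct position 3: c_3 = r_3 − e = 9 − 7 ≡ 2 (mod 11). Hence c = [1, 7, 2, 8, 4].
  Check: interpolating c through the α_i gives m(x) = 5 + 10·x (degree < 2) with m(α_i) = c_i for every i, so c is indeed a codeword.


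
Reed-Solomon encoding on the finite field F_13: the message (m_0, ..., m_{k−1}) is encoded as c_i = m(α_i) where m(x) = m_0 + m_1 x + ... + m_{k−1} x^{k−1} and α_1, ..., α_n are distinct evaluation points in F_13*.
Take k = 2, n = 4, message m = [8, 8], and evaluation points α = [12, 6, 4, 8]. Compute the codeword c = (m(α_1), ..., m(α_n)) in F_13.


c = [0, 4, 1, 7]

Message polynomial: m(x) = 8 + 8·x (mod 13).
For each evaluation point α_i, compute m(α_i) mod 13:
  α_1 = 12: Horner steps 8 → 0, so m(12) = 0.
  α_2 = 6: Horner steps 8 → 4, so m(6) = 4.
  α_3 = 4: Horner steps 8 → 1, so m(4) = 1.
  α_4 = 8: Horner steps 8 → 7, so m(8) = 7.
Codeword c = [0, 4, 1, 7] ∈ F_13^4.


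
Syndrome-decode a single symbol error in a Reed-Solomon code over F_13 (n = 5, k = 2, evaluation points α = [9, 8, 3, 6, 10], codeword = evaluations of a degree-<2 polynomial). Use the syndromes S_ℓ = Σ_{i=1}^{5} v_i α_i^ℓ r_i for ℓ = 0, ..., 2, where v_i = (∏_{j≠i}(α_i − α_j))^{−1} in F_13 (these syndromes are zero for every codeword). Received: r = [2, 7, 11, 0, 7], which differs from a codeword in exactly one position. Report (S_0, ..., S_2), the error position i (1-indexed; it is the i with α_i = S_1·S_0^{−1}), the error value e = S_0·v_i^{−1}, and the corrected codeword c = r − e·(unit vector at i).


S = (7, 4, 6), error at position 2, error magnitude e = 10, c = [2, 10, 11, 0, 7].

Step 1: column multipliers v_i = (∏_{j≠i}(α_i − α_j))^{−1} mod 13.
  i = 1 (α = 9): (9−8)(9−3)(9−6)(9−10) = 1·6·3·(−1) = −18 ≡ 8, so v_1 = 8^{−1} = 5 (mod 13).
  i = 2 (α = 8): (8−9)(8−3)(8−6)(8−10) = (−1)·5·2·(−2) = 20 ≡ 7, so v_2 = 7^{−1} = 2 (mod 13).
  i = 3 (α = 3): (3−9)(3−8)(3−6)(3−10) = (−6)·(−5)·(−3)·(−7) = 630 ≡ 6, so v_3 = 6^{−1} = 11 (mod 13).
  i = 4 (α = 6): (6−9)(6−8)(6−3)(6−10) = (−3)·(−2)·3·(−4) = −72 ≡ 6, so v_4 = 6^{−1} = 11 (mod 13).
  i = 5 (α = 10): (10−9)(10−8)(10−3)(10−6) = 1·2·7·4 = 56 ≡ 4, so v_5 = 4^{−1} = 10 (mod 13).
  v = [5, 2, 11, 11, 10].
Step 2: syndromes of r = [2, 7, 11, 0, 7] (all sums mod 13).
  S_0 = Σ v_i r_i = 5·2 + 2·7 + 11·11 + 11·0 + 10·7 = 215 ≡ 7.
  S_1 = Σ v_i α_i r_i = 5·9·2 + 2·8·7 + 11·3·11 + 11·6·0 + 10·10·7 = 1265 ≡ 4.
  α_i^2 mod 13 = [3, 12, 9, 10, 9].
  S_2 = Σ v_i α_i^2 r_i = 5·3·2 + 2·12·7 + 11·9·11 + 11·10·0 + 10·9·7 = 1917 ≡ 6.
  S = (7, 4, 6) ≠ 0, so r is not a codeword (an error is present).
Step 3: locate the error. For a single error e at position i, S_ℓ = v_i·e·α_i^ℓ, so α_err = S_1/S_0.
  S_0^{−1} = 7^{−1} = 2 (mod 13), so α_err = 4·2 = 8 ≡ 8 = α_2. Error position i = 2.
  Consistency check: S_2/S_1 = 6·10 = 60 ≡ 8 = α_err ✓ (single-error assumption holds).
Step 4: error magnitude e = S_0/v_2 = S_0·∏_{j≠2}(α_2 − α_j) = 7·7 = 49 ≡ 10 (mod 13).
Step 5: correct position 2: c_2 = r_2 − e = 7 − 10 ≡ 10 (mod 13). Hence c = [2, 10, 11, 0, 7].
  Check: interpolating c through the α_i gives m(x) = 9 + 5·x (degree < 2) with m(α_i) = c_i for every i, so c is indeed a codeword.


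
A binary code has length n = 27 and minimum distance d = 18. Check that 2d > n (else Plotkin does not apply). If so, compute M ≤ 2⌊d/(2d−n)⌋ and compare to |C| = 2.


Plotkin bound M ≤ 4; given |C| = 2 ≤ bound (satisfied).

Check applicability: 2d = 36, n = 27.
2d − n = 9 > 0, so Plotkin applies.
Compute d/(2d−n) = 18/9 ≈ 2.0000.
⌊d/(2d−n)⌋ = 2.
Plotkin bound: M ≤ 2·2 = 4.
Given |C| = 2, check: satisfied.
This |C| is below the Plotkin bound.


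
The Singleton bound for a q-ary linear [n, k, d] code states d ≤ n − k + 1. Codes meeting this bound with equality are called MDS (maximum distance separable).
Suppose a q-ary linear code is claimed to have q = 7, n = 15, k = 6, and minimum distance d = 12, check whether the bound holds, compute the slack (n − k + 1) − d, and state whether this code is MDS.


Singleton RHS = n − k + 1 = 10, slack = -2, bound violated (no such code; not MDS).

Singleton bound: d ≤ n − k + 1.
Here n = 15, k = 6, so n − k + 1 = 10.
Given d = 12, check d ≤ 10: NO.
Slack = (n − k + 1) − d = -2.
The slack is negative: d = 12 exceeds n − k + 1 = 10 by 2, so the Singleton bound is violated and no linear [15, 6, 12]_7 code can exist. In particular it is not MDS (MDS requires d = n − k + 1 exactly).
Description: the claimed parameters are [15, 6, 12]_7; such a code would be impossible (violates the Singleton bound).


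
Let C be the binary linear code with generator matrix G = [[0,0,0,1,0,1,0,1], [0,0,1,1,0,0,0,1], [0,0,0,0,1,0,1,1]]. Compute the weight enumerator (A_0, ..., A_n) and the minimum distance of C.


Weight distribution: A_0 = 1, A_2 = 1, A_3 = 3, A_4 = 2, A_5 = 1. Minimum distance d = 2.

Enumerate all 2^3 = 8 messages m ∈ F_2^3.
For each, compute codeword c = mG in F_2^8, then tally its weight.
  m = 000 → c = 00000000, weight = 0.
  m = 100 → c = 00010101, weight = 3.
  m = 010 → c = 00110001, weight = 3.
  m = 110 → c = 00100100, weight = 2.
  m = 001 → c = 00001011, weight = 3.
  m = 101 → c = 00011110, weight = 4.
  m = 011 → c = 00111010, weight = 4.
  m = 111 → c = 00101111, weight = 5.
Tally weights:
  weight 0: 1 codewords.
  weight 2: 1 codewords.
  weight 3: 3 codewords.
  weight 4: 2 codewords.
  weight 5: 1 codewords.
Minimum distance d = smallest w > 0 with A_w > 0 = 2.
Sanity: Σ A_w = 8 = 2^3 = 8 ✓.


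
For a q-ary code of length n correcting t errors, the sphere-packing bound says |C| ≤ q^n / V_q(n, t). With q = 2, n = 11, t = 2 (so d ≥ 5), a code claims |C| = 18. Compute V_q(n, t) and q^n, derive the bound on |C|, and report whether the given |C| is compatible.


V_q(n, t) = 67, q^n = 2048, Hamming bound = 30, |C| = 18 ≤ bound (satisfied).

Step 1: Compute V_q(n, t) = Σ_{j=0}^2 C(n, j) (q−1)^j.
  j = 0: C(11,0)·(1)^0 = 1·1 = 1.
  j = 1: C(11,1)·(1)^1 = 11·1 = 11.
  j = 2: C(11,2)·(1)^2 = 55·1 = 55.
  V_q(n, t) = 1 + 11 + 55 = 67.
Step 2: q^n = 2^11 = 2048.
Step 3: Hamming bound ⌊q^n / V_q(n,t)⌋ = ⌊2048/67⌋ = 30.
Step 4: Compare |C| = 18 to 30: satisfied.
The claimed |C| lies below the Hamming bound.


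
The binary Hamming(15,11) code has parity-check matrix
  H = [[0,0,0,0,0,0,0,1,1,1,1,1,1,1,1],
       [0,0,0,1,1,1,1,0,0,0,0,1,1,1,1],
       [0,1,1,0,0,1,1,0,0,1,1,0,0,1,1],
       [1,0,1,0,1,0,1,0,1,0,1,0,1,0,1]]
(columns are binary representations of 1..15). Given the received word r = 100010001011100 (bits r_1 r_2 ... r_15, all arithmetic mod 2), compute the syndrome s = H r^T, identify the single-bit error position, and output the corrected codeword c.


s = (0, 1, 1, 1)^T, error position = 7, corrected codeword c = 100010101011100

Compute s = H r^T mod 2 one row at a time:
  s_1 = 0 + 1 + 0 + 1 + 1 + 1 + 0 + 0 = 4 ≡ 0 (mod 2).
  s_2 = 0 + 1 + 0 + 0 + 1 + 1 + 0 + 0 = 3 ≡ 1 (mod 2).
  s_3 = 0 + 0 + 0 + 0 + 0 + 1 + 0 + 0 = 1 ≡ 1 (mod 2).
  s_4 = 1 + 0 + 1 + 0 + 1 + 1 + 1 + 0 = 5 ≡ 1 (mod 2).
s = (0, 1, 1, 1)^T — this equals column 7 of H (binary 0111), so error is at position 7.
Correct: flip bit 7 of r = 100010001011100 to get c = 100010101011100.


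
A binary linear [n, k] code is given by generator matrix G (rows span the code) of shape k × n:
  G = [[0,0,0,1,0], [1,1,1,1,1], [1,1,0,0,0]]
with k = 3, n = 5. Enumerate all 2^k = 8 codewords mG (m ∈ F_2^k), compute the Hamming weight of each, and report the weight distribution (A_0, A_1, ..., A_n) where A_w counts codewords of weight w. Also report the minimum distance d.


Weight distribution: A_0 = 1, A_1 = 1, A_2 = 2, A_3 = 2, A_4 = 1, A_5 = 1. Minimum distance d = 1.

Enumerate all 2^3 = 8 messages m ∈ F_2^3.
For each, compute codeword c = mG in F_2^5, then tally its weight.
  m = 000 → c = 00000, weight = 0.
  m = 100 → c = 00010, weight = 1.
  m = 010 → c = 11111, weight = 5.
  m = 110 → c = 11101, weight = 4.
  m = 001 → c = 11000, weight = 2.
  m = 101 → c = 11010, weight = 3.
  m = 011 → c = 00111, weight = 3.
  m = 111 → c = 00101, weight = 2.
Tally weights:
  weight 0: 1 codewords.
  weight 1: 1 codewords.
  weight 2: 2 codewords.
  weight 3: 2 codewords.
  weight 4: 1 codewords.
  weight 5: 1 codewords.
Minimum distance d = smallest w > 0 with A_w > 0 = 1.
Sanity: Σ A_w = 8 = 2^3 = 8 ✓.


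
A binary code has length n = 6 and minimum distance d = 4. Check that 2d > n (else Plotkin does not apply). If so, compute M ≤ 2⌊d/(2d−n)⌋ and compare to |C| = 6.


Plotkin bound M ≤ 4; given |C| = 6 > bound (violated).

Check applicability: 2d = 8, n = 6.
2d − n = 2 > 0, so Plotkin applies.
Compute d/(2d−n) = 4/2 ≈ 2.0000.
⌊d/(2d−n)⌋ = 2.
Plotkin bound: M ≤ 2·2 = 4.
Given |C| = 6, check: VIOLATED.
This |C| is above the Plotkin bound, so no binary code with n = 6, d = 4 and 6 codewords exists.


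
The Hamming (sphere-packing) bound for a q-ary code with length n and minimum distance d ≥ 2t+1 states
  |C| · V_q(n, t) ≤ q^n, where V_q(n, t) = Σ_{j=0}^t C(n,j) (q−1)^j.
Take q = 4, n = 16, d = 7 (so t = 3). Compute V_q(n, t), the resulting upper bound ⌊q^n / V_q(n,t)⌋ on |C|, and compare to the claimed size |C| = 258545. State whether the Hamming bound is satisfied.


V_q(n, t) = 16249, q^n = 4294967296, Hamming bound = 264321, |C| = 258545 ≤ bound (satisfied).

Step 1: Compute V_q(n, t) = Σ_{j=0}^3 C(n, j) (q−1)^j.
  j = 0: C(16,0)·(3)^0 = 1·1 = 1.
  j = 1: C(16,1)·(3)^1 = 16·3 = 48.
  j = 2: C(16,2)·(3)^2 = 120·9 = 1080.
  j = 3: C(16,3)·(3)^3 = 560·27 = 15120.
  V_q(n, t) = 1 + 48 + 1080 + 15120 = 16249.
Step 2: q^n = 4^16 = 4294967296.
Step 3: Hamming bound ⌊q^n / V_q(n,t)⌋ = ⌊4294967296/16249⌋ = 264321.
Step 4: Compare |C| = 258545 to 264321: satisfied.
The claimed |C| lies below the Hamming bound.


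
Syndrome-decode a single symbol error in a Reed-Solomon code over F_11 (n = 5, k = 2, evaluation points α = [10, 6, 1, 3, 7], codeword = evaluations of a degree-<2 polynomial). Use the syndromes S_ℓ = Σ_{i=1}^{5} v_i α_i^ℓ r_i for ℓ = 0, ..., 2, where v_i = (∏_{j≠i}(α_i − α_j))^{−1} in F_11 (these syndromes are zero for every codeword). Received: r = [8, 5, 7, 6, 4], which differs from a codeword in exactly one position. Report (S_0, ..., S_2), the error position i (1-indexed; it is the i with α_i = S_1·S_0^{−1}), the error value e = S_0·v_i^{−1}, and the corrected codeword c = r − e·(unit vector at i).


S = (10, 5, 8), error at position 2, error magnitude e = 6, c = [8, 10, 7, 6, 4].

Step 1: column multipliers v_i = (∏_{j≠i}(α_i − α_j))^{−1} mod 11.
  i = 1 (α = 10): (10−6)(10−1)(10−3)(10−7) = 4·9·7·3 = 756 ≡ 8, so v_1 = 8^{−1} = 7 (mod 11).
  i = 2 (α = 6): (6−10)(6−1)(6−3)(6−7) = (−4)·5·3·(−1) = 60 ≡ 5, so v_2 = 5^{−1} = 9 (mod 11).
  i = 3 (α = 1): (1−10)(1−6)(1−3)(1−7) = (−9)·(−5)·(−2)·(−6) = 540 ≡ 1, so v_3 = 1^{−1} = 1 (mod 11).
  i = 4 (α = 3): (3−10)(3−6)(3−1)(3−7) = (−7)·(−3)·2·(−4) = −168 ≡ 8, so v_4 = 8^{−1} = 7 (mod 11).
  i = 5 (α = 7): (7−10)(7−6)(7−1)(7−3) = (−3)·1·6·4 = −72 ≡ 5, so v_5 = 5^{−1} = 9 (mod 11).
  v = [7, 9, 1, 7, 9].
Step 2: syndromes of r = [8, 5, 7, 6, 4] (all sums mod 11).
  S_0 = Σ v_i r_i = 7·8 + 9·5 + 1·7 + 7·6 + 9·4 = 186 ≡ 10.
  S_1 = Σ v_i α_i r_i = 7·10·8 + 9·6·5 + 1·1·7 + 7·3·6 + 9·7·4 = 1215 ≡ 5.
  α_i^2 mod 11 = [1, 3, 1, 9, 5].
  S_2 = Σ v_i α_i^2 r_i = 7·1·8 + 9·3·5 + 1·1·7 + 7·9·6 + 9·5·4 = 756 ≡ 8.
  S = (10, 5, 8) ≠ 0, so r is not a codeword (an error is present).
Step 3: locate the error. For a single error e at position i, S_ℓ = v_i·e·α_i^ℓ, so α_err = S_1/S_0.
  S_0^{−1} = 10^{−1} = 10 (mod 11), so α_err = 5·10 = 50 ≡ 6 = α_2. Error position i = 2.
  Consistency check: S_2/S_1 = 8·9 = 72 ≡ 6 = α_err ✓ (single-error assumption holds).
Step 4: error magnitude e = S_0/v_2 = S_0·∏_{j≠2}(α_2 − α_j) = 10·5 = 50 ≡ 6 (mod 11).
Step 5: correct position 2: c_2 = r_2 − e = 5 − 6 ≡ 10 (mod 11). Hence c = [8, 10, 7, 6, 4].
  Check: interpolating c through the α_i gives m(x) = 2 + 5·x (degree < 2) with m(α_i) = c_i for every i, so c is indeed a codeword.


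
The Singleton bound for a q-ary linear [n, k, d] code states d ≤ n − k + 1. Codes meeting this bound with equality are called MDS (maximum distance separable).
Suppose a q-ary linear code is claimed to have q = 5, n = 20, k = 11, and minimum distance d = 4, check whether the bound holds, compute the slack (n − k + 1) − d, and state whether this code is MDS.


Singleton RHS = n − k + 1 = 10, slack = 6, bound satisfied, not MDS.

Singleton bound: d ≤ n − k + 1.
Here n = 20, k = 11, so n − k + 1 = 10.
Given d = 4, check d ≤ 10: YES.
Slack = (n − k + 1) − d = 6.
The code is NOT MDS (slack = 6 > 0).
Description: the claimed parameters are [20, 11, 4]_5; such a code would be non-MDS.


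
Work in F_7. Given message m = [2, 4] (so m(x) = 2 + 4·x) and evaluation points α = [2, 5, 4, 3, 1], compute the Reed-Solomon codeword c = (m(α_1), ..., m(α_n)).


c = [3, 1, 4, 0, 6]

Message polynomial: m(x) = 2 + 4·x (mod 7).
For each evaluation point α_i, compute m(α_i) mod 7:
  α_1 = 2: Horner steps 4 → 3, so m(2) = 3.
  α_2 = 5: Horner steps 4 → 1, so m(5) = 1.
  α_3 = 4: Horner steps 4 → 4, so m(4) = 4.
  α_4 = 3: Horner steps 4 → 0, so m(3) = 0.
  α_5 = 1: Horner steps 4 → 6, so m(1) = 6.
Codeword c = [3, 1, 4, 0, 6] ∈ F_7^5.
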